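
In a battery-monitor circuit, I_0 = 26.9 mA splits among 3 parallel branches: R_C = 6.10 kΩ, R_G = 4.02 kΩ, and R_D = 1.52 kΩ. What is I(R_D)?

I ≈ 16.5 mA

Conductances: ΣG = 1/6.10 + 1/4.02 + 1/1.52 = 1.071 (1/kΩ).
R_D takes the fraction G_k/ΣG = 0.6579/1.071 = 0.6145, so I = 26.9 × 0.6145 = 16.53 mA.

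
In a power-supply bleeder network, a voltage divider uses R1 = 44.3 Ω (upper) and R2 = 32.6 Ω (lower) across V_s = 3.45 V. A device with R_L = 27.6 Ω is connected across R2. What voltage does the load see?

The load sits in parallel with R2, giving an effective lower resistance R2' = R2·R_L/(R2+R_L) = 14.95 Ω.
Now apply the divider: V_out = 3.45 × 0.2523 = 0.8703 V.

V_out ≈ 0.870 V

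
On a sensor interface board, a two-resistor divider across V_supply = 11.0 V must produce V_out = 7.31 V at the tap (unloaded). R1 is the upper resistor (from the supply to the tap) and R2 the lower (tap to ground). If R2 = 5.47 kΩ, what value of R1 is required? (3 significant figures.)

The divider ratio is R2/(R1+R2) = 7.31/11.0 = 0.6645.
R1 = R2·(1/k − 1) = 5.47 × 0.5048 = 2.761 kΩ.

R1 ≈ 2.76 kΩ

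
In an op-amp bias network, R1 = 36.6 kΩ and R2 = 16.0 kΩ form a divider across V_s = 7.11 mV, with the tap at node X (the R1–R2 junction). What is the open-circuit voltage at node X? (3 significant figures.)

With X open, the divider is unloaded: V_th = 7.11 × 16.0/52.60 = 2.163 mV.

V_th ≈ 2.16 mV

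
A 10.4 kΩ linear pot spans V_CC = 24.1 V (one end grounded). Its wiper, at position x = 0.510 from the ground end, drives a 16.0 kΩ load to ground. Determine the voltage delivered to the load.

Split the track: R_lower = x·R_p = 5.304 kΩ, R_upper = (1−x)·R_p = 5.096 kΩ.
(x·R_p) ‖ R_L = 3.983 kΩ.
Loaded-divider output: V_out = 24.1 × 0.4387 = 10.57 V.

V_out ≈ 10.6 V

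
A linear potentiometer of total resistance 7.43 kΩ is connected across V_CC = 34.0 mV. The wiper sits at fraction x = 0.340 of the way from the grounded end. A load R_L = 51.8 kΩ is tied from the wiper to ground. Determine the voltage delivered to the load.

V_out ≈ 11.2 mV

The pot divides into 4.904 kΩ above the wiper and 2.526 kΩ below.
R_L loads the lower segment: effective lower R = 2.409 kΩ.
Loaded-divider output: V_out = 34.0 × 0.3294 = 11.20 mV.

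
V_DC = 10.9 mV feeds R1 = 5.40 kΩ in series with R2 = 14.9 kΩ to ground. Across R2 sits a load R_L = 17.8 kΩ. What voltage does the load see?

V_out ≈ 6.54 mV

First combine the lower leg with the load: R2 ‖ R_L = 8.111 kΩ.
Now apply the divider: V_out = 10.9 × 0.6003 = 6.543 mV.
(Unloaded it would be 8.00 mV; the load pulls it down.)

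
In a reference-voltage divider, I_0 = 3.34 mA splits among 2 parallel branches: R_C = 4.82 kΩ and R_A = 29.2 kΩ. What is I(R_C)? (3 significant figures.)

With just two branches, the current splits inversely with resistance.
I(R_C) = 3.34 × 29.2/(4.82 + 29.2) = 3.34 × 0.8583 = 2.867 mA.

I ≈ 2.87 mA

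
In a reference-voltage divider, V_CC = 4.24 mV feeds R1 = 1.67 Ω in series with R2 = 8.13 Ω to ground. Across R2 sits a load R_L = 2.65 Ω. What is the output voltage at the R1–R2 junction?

The load sits in parallel with R2, giving an effective lower resistance R2' = R2·R_L/(R2+R_L) = 1.999 Ω.
Then V_out = V_CC · R2'/(R1 + R2') = 4.24 × 1.999/3.669 = 2.310 mV.
(Unloaded it would be 3.52 mV; the load pulls it down.)

V_out ≈ 2.31 mV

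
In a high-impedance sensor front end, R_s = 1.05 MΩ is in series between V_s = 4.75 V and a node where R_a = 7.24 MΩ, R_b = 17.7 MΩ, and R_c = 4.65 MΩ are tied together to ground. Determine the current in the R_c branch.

I ≈ 0.714 µA

Combine the parallel branches: R_p = (1/7.24 + 1/17.7 + 1/4.65)⁻¹ = 2.441 MΩ.
V_A by voltage divider: V_A = 4.75 × 2.441/(1.05 + 2.441) = 3.321 V.
Branch current I = V_A/R_c = 3.321/4.65 = 0.7143 µA.
(Check via current divider: I_total = 1.361 µA; share G_k/ΣG = 0.5249 → same result.)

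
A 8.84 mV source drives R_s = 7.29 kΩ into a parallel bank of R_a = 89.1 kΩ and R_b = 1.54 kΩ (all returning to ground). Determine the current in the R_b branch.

I ≈ 0.987 µA

Combine the parallel branches: R_p = (1/89.1 + 1/1.54)⁻¹ = 1.514 kΩ.
V_A = 8.84 × 1.514/8.804 = 1.520 mV.
Branch current I = V_A/R_b = 1.520/1.54 = 0.9870 µA.
(Check via current divider: I_total = 1.004 µA; share G_k/ΣG = 0.9830 → same result.)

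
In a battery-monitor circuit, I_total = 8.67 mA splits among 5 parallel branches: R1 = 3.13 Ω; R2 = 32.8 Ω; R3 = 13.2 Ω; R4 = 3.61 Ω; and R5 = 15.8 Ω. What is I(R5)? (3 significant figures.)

I ≈ 0.716 mA

Conductances: ΣG = 1/3.13 + 1/32.8 + 1/13.2 + 1/3.61 + 1/15.8 = 0.7660 (1/Ω).
By the current-divider rule, I = I_total · G_k/ΣG = 8.67 × 0.08262 = 0.7163 mA.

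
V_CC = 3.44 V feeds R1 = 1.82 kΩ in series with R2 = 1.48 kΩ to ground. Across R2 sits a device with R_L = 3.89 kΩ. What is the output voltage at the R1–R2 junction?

V_out ≈ 1.28 V

First combine the lower leg with the load: R2 ‖ R_L = 1.072 kΩ.
Voltage divider with the loaded lower leg: V_out = 3.44 × 1.072/(1.82 + 1.072) = 3.44 × 0.3707 = 1.275 V.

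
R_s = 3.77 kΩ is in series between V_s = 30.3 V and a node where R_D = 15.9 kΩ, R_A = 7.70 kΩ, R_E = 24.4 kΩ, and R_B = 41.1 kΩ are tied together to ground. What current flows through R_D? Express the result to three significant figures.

Combine the parallel branches: R_p = (1/15.9 + 1/7.70 + 1/24.4 + 1/41.1)⁻¹ = 3.875 kΩ.
V_A = 30.3 × 3.875/7.645 = 15.36 V.
I(R_D) = V_A / R_D = 15.36/15.9 = 0.9659 mA.
(Equivalently: I_total = 3.963 mA, then current-divider fraction G_k/ΣG = 0.2437.)

I ≈ 0.966 mA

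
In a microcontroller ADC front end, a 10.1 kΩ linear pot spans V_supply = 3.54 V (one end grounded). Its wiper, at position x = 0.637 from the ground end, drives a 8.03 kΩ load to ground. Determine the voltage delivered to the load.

V_out ≈ 1.75 V

The pot divides into 3.666 kΩ above the wiper and 6.434 kΩ below.
Lower segment in parallel with the load: 6.434 ‖ 8.03 = 3.572 kΩ.
Loaded-divider output: V_out = 3.54 × 0.4935 = 1.747 V.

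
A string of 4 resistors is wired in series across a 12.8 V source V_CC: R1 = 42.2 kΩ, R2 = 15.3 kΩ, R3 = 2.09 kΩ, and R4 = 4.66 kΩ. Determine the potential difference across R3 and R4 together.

V ≈ 1.34 V

Series total: ΣR = 42.2 + 15.3 + 2.09 + 4.66 = 64.25 kΩ.
R_{R3..R4} = 2.09 + 4.66 = 6.750 kΩ.
Voltage divider: V = V_CC · (6.750 / 64.25) = 12.8 × 0.1051 = 1.345 V.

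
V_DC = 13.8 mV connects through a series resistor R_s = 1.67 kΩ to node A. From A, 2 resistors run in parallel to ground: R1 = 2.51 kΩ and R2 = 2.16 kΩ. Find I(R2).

Equivalent of the parallel group: R_p = 1.161 kΩ.
V_A = 13.8 × 1.161/2.831 = 5.659 mV.
Branch current I = V_A/R2 = 5.659/2.16 = 2.620 µA.

I ≈ 2.62 µA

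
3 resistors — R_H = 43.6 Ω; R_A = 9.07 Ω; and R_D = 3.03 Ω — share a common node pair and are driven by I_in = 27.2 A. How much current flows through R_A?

Total conductance ΣG = 1/43.6 + 1/9.07 + 1/3.03 = 0.4632 (units of 1/Ω).
Current divider: I(R_A) = I_in · G_k/ΣG = 27.2 × (0.1103/0.4632) = 27.2 × 0.2380 = 6.474 A.

I ≈ 6.47 A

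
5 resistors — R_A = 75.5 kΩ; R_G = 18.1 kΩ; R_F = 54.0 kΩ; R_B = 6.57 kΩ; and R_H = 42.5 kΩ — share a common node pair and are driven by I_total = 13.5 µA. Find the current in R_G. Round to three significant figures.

I ≈ 2.84 µA

Total conductance ΣG = 1/75.5 + 1/18.1 + 1/54.0 + 1/6.57 + 1/42.5 = 0.2627 (units of 1/kΩ).
R_G takes the fraction G_k/ΣG = 0.05525/0.2627 = 0.2103, so I = 13.5 × 0.2103 = 2.839 µA.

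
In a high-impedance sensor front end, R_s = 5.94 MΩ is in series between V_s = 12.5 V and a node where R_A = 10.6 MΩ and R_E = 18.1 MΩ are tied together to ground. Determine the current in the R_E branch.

I ≈ 0.366 µA

Combine the parallel branches: R_p = (1/10.6 + 1/18.1)⁻¹ = 6.685 MΩ.
V_A = 12.5 × 6.685/12.63 = 6.619 V.
I(R_E) = V_A / R_E = 6.619/18.1 = 0.3657 µA.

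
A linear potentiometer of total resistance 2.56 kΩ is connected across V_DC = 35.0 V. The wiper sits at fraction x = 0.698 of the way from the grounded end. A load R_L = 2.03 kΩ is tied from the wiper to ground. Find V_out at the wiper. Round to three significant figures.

V_out ≈ 19.3 V

The pot divides into 0.7731 kΩ above the wiper and 1.787 kΩ below.
Lower segment in parallel with the load: 1.787 ‖ 2.03 = 0.9503 kΩ.
Loaded-divider output: V_out = 35.0 × 0.5514 = 19.30 V.
(Unloaded: V_out = x·V_DC = 24.4 V.)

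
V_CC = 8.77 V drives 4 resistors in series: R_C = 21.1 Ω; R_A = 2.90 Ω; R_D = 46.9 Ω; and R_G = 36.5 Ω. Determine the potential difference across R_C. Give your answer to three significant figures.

Series total: ΣR = 21.1 + 2.90 + 46.9 + 36.5 = 107.4 Ω.
V = V_CC · R/ΣR = 8.77 × 0.1965 = 1.723 V.

V ≈ 1.72 V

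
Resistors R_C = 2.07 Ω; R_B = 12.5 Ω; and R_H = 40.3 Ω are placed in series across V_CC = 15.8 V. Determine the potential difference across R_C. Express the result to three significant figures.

V ≈ 0.596 V

Series total: ΣR = 2.07 + 12.5 + 40.3 = 54.87 Ω.
V = V_CC · R/ΣR = 15.8 × 0.03773 = 0.5961 V.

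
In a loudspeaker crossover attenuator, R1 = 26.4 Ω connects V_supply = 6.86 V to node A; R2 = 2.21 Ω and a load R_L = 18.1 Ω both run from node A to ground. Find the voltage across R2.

V_out ≈ 0.476 V

The load sits in parallel with R2, giving an effective lower resistance R2' = R2·R_L/(R2+R_L) = 1.970 Ω.
Voltage divider with the loaded lower leg: V_out = 6.86 × 1.970/(26.4 + 1.970) = 6.86 × 0.06942 = 0.4762 V.
(Unloaded it would be 0.530 V; the load pulls it down.)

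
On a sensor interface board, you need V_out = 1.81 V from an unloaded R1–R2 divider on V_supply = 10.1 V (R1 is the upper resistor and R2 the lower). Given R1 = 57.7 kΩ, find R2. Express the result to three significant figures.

R2 ≈ 12.6 kΩ

Required fraction k = V_out/V_supply = 0.1792.
R2 = R1 · 0.1792/(1 − 0.1792) = 12.60 kΩ.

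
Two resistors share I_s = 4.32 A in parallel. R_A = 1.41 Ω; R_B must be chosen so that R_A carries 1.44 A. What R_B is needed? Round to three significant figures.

Two-branch current divider: I_A = I_s · R_B/(R_A + R_B).
With f = 0.3333, R_B = R_A · f/(1−f) = 1.41 × 0.5000 = 0.7050 Ω.

R_B ≈ 0.705 Ω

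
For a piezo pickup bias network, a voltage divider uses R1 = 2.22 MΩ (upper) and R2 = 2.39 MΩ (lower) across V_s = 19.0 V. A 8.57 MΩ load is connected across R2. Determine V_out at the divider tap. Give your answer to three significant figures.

First combine the lower leg with the load: R2 ‖ R_L = 1.869 MΩ.
Then V_out = V_s · R2'/(R1 + R2') = 19.0 × 1.869/4.089 = 8.684 V.
(Unloaded it would be 9.85 V; the load pulls it down.)

V_out ≈ 8.68 V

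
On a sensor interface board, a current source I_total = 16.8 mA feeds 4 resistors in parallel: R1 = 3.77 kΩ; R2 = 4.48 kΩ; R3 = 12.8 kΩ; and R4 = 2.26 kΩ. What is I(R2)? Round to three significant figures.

I ≈ 3.72 mA

Total conductance ΣG = 1/3.77 + 1/4.48 + 1/12.8 + 1/2.26 = 1.009 (units of 1/kΩ).
By the current-divider rule, I = I_total · G_k/ΣG = 16.8 × 0.2212 = 3.716 mA.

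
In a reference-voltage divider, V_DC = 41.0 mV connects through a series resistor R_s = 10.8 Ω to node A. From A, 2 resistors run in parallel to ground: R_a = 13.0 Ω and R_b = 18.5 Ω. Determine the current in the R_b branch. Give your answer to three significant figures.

I ≈ 0.918 mA

Equivalent of the parallel group: R_p = 7.635 Ω.
Node voltage V_A = V_DC · R_p/(R_s + R_p) = 41.0 × 0.4142 = 16.98 mV.
I(R_b) = V_A / R_b = 16.98/18.5 = 0.9179 mA.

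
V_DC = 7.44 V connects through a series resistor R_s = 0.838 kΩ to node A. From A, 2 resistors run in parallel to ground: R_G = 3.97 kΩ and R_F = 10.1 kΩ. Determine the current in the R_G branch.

Equivalent of the parallel group: R_p = 2.850 kΩ.
V_A by voltage divider: V_A = 7.44 × 2.850/(0.838 + 2.850) = 5.749 V.
I(R_G) = V_A / R_G = 5.749/3.97 = 1.448 mA.

I ≈ 1.45 mA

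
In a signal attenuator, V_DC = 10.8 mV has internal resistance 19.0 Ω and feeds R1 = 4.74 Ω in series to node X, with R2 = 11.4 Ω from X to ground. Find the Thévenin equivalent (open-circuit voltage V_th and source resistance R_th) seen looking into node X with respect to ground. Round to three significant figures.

R1' = 19.0 + 4.74 = 23.74 Ω (source resistance + R1).
Open-circuit (no load on X): V_th = V_DC · R2/(R1' + R2) = 10.8 × 11.4/(23.74 + 11.4) = 3.504 mV.
With V_DC suppressed (replaced by a short), R_th = R1' ‖ R2 = (23.74 × 11.4)/(23.74 + 11.4) = 7.702 Ω.

V_th ≈ 3.50 mV, R_th ≈ 7.70 Ω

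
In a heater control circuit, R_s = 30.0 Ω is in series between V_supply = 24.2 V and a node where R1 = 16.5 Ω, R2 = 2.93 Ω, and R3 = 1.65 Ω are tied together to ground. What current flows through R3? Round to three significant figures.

Equivalent of the parallel group: R_p = 0.9921 Ω.
V_A by voltage divider: V_A = 24.2 × 0.9921/(30.0 + 0.9921) = 0.7747 V.
Branch current I = V_A/R3 = 0.7747/1.65 = 0.4695 A.

I ≈ 0.469 A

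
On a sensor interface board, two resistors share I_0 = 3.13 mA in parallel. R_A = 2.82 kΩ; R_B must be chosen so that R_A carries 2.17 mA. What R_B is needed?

R_B ≈ 6.37 kΩ

The fraction through R_A equals R_B/(R_A+R_B).
2.17/3.13 = R_B/(R_A + R_B) → R_B = R_A · (0.6933)/(1 − 0.6933) = 2.82 × 2.260 = 6.374 kΩ.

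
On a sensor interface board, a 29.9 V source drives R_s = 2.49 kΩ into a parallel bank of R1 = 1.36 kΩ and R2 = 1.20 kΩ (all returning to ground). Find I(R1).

Equivalent of the parallel group: R_p = 0.6375 kΩ.
V_A = 29.9 × 0.6375/3.128 = 6.095 V.
Branch current I = V_A/R1 = 6.095/1.36 = 4.481 mA.

I ≈ 4.48 mA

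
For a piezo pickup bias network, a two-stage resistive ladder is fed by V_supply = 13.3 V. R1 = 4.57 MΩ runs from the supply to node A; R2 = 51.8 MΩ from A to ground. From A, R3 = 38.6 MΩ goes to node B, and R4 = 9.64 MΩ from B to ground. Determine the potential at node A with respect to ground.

V_A ≈ 11.2 V

Looking into the second stage from A: R3 + R4 = 48.24 MΩ appears in parallel with R2.
R2 ‖ (R3+R4) = 24.98 MΩ.
First divider: V_A = V_supply · 24.98/(4.57 + 24.98) = 11.24 V.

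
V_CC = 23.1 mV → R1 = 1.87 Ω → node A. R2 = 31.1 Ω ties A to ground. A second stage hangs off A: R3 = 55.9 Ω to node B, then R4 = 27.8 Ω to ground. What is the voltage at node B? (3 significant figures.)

Looking into the second stage from A: R3 + R4 = 83.70 Ω appears in parallel with R2.
Effective lower resistance at A: R2 ‖ 83.70 = 22.67 Ω.
First divider: V_A = V_CC · 22.67/(1.87 + 22.67) = 21.34 mV.
Then the unloaded second divider: V_B = V_A × R4/(R3+R4) = 21.34 × 0.3321 = 7.088 mV.

V_B ≈ 7.09 mV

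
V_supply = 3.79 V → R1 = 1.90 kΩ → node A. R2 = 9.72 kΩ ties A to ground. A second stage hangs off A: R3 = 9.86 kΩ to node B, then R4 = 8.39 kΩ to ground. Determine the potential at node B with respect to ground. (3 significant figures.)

V_B ≈ 1.34 V

Looking into the second stage from A: R3 + R4 = 18.25 kΩ appears in parallel with R2.
Effective lower resistance at A: R2 ‖ 18.25 = 6.342 kΩ.
V_A = 3.79 × 6.342/(1.90 + 6.342) = 2.916 V.
Stage 2 is unloaded, so V_B = V_A · R4/(R3+R4) = 2.916 × 8.39/18.25 = 1.341 V.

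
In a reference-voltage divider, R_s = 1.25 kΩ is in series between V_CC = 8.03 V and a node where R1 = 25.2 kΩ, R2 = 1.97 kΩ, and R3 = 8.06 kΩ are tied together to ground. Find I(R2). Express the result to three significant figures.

Combine the parallel branches: R_p = (1/25.2 + 1/1.97 + 1/8.06)⁻¹ = 1.489 kΩ.
V_A = 8.03 × 1.489/2.739 = 4.366 V.
I(R2) = V_A / R2 = 4.366/1.97 = 2.216 mA.
(Equivalently: I_total = 2.931 mA, then current-divider fraction G_k/ΣG = 0.7561.)

I ≈ 2.22 mA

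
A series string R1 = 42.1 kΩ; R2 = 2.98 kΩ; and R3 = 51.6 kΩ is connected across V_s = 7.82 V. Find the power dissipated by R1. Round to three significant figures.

P ≈ 0.275 mW

The common current is I = 7.82/96.68 = 0.08089 mA.
V(R1) = I·R = 3.405 V; P = V·I = 3.405 × 0.08089 = 0.2754 mW.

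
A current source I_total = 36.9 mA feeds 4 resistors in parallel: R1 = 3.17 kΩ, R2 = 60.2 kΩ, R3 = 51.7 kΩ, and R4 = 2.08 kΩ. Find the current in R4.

Conductances: ΣG = 1/3.17 + 1/60.2 + 1/51.7 + 1/2.08 = 0.8322 (1/kΩ).
R4 takes the fraction G_k/ΣG = 0.4808/0.8322 = 0.5777, so I = 36.9 × 0.5777 = 21.32 mA.

I ≈ 21.3 mA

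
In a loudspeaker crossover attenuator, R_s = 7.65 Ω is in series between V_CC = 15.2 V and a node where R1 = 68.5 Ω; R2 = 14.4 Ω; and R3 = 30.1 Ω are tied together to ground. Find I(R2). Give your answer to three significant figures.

Combine the parallel branches: R_p = (1/68.5 + 1/14.4 + 1/30.1)⁻¹ = 8.528 Ω.
V_A = 15.2 × 8.528/16.18 = 8.012 V.
I(R2) = V_A / R2 = 8.012/14.4 = 0.5564 A.
(Equivalently: I_total = 0.9396 A, then current-divider fraction G_k/ΣG = 0.5922.)

I ≈ 0.556 A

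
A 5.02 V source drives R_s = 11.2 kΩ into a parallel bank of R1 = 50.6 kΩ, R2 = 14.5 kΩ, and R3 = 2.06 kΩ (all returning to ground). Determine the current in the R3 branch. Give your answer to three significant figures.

Parallel bank: R_p = 1/(1/50.6 + 1/14.5 + 1/2.06) = 1.742 kΩ.
V_A by voltage divider: V_A = 5.02 × 1.742/(11.2 + 1.742) = 0.6756 V.
Branch current I = V_A/R3 = 0.6756/2.06 = 0.3280 mA.

I ≈ 0.328 mA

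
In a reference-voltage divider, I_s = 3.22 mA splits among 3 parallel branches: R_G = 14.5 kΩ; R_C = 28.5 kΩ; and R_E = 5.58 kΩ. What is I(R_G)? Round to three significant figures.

I ≈ 0.784 mA

Conductances: ΣG = 1/14.5 + 1/28.5 + 1/5.58 = 0.2833 (1/kΩ).
By the current-divider rule, I = I_s · G_k/ΣG = 3.22 × 0.2435 = 0.7840 mA.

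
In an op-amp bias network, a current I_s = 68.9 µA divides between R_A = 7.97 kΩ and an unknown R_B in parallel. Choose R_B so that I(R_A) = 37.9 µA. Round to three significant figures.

R_B ≈ 9.74 kΩ

In a two-way split, I_A/I_s = R_B/(R_A + R_B).
37.9/68.9 = R_B/(R_A + R_B) → R_B = R_A · (0.5501)/(1 − 0.5501) = 7.97 × 1.223 = 9.744 kΩ.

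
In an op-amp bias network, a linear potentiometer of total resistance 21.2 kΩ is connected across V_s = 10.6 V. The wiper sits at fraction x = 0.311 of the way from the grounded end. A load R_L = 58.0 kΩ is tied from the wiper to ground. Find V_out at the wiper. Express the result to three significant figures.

V_out ≈ 3.06 V

Split the track: R_lower = x·R_p = 6.593 kΩ, R_upper = (1−x)·R_p = 14.61 kΩ.
Lower segment in parallel with the load: 6.593 ‖ 58.0 = 5.920 kΩ.
Loaded-divider output: V_out = 10.6 × 0.2884 = 3.057 V.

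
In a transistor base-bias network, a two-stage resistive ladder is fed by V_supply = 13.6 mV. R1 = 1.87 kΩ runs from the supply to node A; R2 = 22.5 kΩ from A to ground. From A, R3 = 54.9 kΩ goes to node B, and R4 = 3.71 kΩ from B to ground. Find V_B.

V_B ≈ 0.772 mV

Looking into the second stage from A: R3 + R4 = 58.61 kΩ appears in parallel with R2.
Effective lower resistance at A: R2 ‖ 58.61 = 16.26 kΩ.
V_A = 13.6 × 16.26/(1.87 + 16.26) = 12.20 mV.
Stage 2 is unloaded, so V_B = V_A · R4/(R3+R4) = 12.20 × 3.71/58.61 = 0.7721 mV.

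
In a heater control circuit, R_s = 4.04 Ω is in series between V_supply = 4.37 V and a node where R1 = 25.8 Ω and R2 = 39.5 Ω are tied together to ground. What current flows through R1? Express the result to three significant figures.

Combine the parallel branches: R_p = (1/25.8 + 1/39.5)⁻¹ = 15.61 Ω.
V_A by voltage divider: V_A = 4.37 × 15.61/(4.04 + 15.61) = 3.471 V.
I(R1) = V_A / R1 = 3.471/25.8 = 0.1345 A.

I ≈ 0.135 A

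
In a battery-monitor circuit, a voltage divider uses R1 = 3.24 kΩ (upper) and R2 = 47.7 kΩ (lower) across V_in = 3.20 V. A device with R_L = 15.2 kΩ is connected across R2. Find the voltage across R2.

V_out ≈ 2.50 V

The load sits in parallel with R2, giving an effective lower resistance R2' = R2·R_L/(R2+R_L) = 11.53 kΩ.
Then V_out = V_in · R2'/(R1 + R2') = 3.20 × 11.53/14.77 = 2.498 V.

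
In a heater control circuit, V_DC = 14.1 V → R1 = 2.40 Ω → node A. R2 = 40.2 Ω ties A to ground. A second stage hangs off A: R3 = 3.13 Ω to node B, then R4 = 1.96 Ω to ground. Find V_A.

Node A sees R2 in parallel with the series input of stage 2, R3 + R4 = 5.090 Ω.
R2 ‖ (R3+R4) = 4.518 Ω.
V_A = 14.1 × 4.518/(2.40 + 4.518) = 9.208 V.

V_A ≈ 9.21 V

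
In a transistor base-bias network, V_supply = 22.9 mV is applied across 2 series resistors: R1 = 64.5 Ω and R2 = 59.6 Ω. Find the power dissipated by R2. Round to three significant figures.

ΣR = 124.1 Ω → I = 22.9/124.1 = 0.1845 mA.
P = I²R = 0.03405 × 59.6 = 2.029 µW.

P ≈ 2.03 µW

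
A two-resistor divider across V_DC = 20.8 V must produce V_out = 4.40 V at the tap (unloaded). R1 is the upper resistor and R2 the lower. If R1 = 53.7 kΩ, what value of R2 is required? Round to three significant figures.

The divider ratio is R2/(R1+R2) = 4.40/20.8 = 0.2115.
Rearranging, R2 = R1·k/(1−k) = 53.7 × 0.2683 = 14.41 kΩ.

R2 ≈ 14.4 kΩ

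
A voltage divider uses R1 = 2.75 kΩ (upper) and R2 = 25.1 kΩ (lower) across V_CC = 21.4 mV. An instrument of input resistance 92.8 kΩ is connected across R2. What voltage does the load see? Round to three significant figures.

V_out ≈ 18.8 mV

The load sits in parallel with R2, giving an effective lower resistance R2' = R2·R_L/(R2+R_L) = 19.76 kΩ.
Now apply the divider: V_out = 21.4 × 0.8778 = 18.79 mV.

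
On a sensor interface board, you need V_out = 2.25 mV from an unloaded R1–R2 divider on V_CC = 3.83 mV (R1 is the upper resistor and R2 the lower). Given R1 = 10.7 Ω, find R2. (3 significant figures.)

Required fraction k = V_out/V_CC = 0.5875.
R2 = R1 · 0.5875/(1 − 0.5875) = 15.24 Ω.

R2 ≈ 15.2 Ω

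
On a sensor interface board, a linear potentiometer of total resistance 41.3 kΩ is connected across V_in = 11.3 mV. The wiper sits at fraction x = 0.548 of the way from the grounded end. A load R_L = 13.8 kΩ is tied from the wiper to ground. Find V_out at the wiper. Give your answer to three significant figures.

The pot divides into 18.67 kΩ above the wiper and 22.63 kΩ below.
Lower segment in parallel with the load: 22.63 ‖ 13.8 = 8.573 kΩ.
Loaded-divider output: V_out = 11.3 × 0.3147 = 3.556 mV.

V_out ≈ 3.56 mV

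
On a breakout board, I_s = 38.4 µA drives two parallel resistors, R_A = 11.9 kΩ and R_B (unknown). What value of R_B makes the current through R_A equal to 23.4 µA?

The fraction through R_A equals R_B/(R_A+R_B).
23.4/38.4 = R_B/(R_A + R_B) → R_B = R_A · (0.6094)/(1 − 0.6094) = 11.9 × 1.560 = 18.56 kΩ.

R_B ≈ 18.6 kΩ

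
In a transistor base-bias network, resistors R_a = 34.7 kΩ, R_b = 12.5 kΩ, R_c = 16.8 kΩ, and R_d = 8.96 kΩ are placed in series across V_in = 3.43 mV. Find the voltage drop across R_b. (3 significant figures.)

ΣR = 34.7 + 12.5 + 16.8 + 8.96 = 72.96 kΩ.
Voltage divider: V = V_in · (12.50 / 72.96) = 3.43 × 0.1713 = 0.5877 mV.

V ≈ 0.588 mV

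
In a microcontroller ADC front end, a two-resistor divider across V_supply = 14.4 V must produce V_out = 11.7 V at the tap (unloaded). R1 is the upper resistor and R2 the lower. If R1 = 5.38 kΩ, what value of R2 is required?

Required fraction k = V_out/V_supply = 0.8125.
R2 = R1 · 0.8125/(1 − 0.8125) = 23.31 kΩ.

R2 ≈ 23.3 kΩ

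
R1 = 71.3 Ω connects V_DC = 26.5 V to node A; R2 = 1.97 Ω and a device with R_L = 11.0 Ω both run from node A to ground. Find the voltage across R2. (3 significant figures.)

V_out ≈ 0.607 V

R2 ‖ R_L = (1.97 × 11.0)/(1.97 + 11.0) = 1.671 Ω.
Now apply the divider: V_out = 26.5 × 0.02290 = 0.6068 V.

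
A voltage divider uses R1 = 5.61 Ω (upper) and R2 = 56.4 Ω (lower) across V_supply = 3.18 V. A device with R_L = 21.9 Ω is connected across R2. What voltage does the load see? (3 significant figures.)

V_out ≈ 2.35 V

R2 ‖ R_L = (56.4 × 21.9)/(56.4 + 21.9) = 15.77 Ω.
Voltage divider with the loaded lower leg: V_out = 3.18 × 15.77/(5.61 + 15.77) = 3.18 × 0.7377 = 2.346 V.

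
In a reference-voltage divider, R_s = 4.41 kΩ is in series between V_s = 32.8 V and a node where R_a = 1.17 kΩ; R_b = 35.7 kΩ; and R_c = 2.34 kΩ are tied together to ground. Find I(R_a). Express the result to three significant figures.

I ≈ 4.14 mA

Combine the parallel branches: R_p = (1/1.17 + 1/35.7 + 1/2.34)⁻¹ = 0.7633 kΩ.
Node voltage V_A = V_s · R_p/(R_s + R_p) = 32.8 × 0.1475 = 4.840 V.
I(R_a) = V_A / R_a = 4.840/1.17 = 4.136 mA.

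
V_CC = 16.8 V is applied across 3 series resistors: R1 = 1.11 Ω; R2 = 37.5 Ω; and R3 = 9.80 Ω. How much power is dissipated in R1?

P ≈ 0.134 W

ΣR = 48.41 Ω → I = 16.8/48.41 = 0.3470 A.
P = I²R = 0.1204 × 1.11 = 0.1337 W.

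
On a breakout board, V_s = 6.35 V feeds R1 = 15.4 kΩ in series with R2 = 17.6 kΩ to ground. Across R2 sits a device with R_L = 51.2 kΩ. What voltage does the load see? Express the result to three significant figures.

V_out ≈ 2.92 V

R2 ‖ R_L = (17.6 × 51.2)/(17.6 + 51.2) = 13.10 kΩ.
Voltage divider with the loaded lower leg: V_out = 6.35 × 13.10/(15.4 + 13.10) = 6.35 × 0.4596 = 2.918 V.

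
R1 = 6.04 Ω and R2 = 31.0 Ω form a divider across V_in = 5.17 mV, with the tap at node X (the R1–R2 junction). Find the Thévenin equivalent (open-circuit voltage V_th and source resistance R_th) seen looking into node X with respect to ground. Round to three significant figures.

Open-circuit (no load on X): V_th = V_in · R2/(R1 + R2) = 5.17 × 31.0/(6.040 + 31.0) = 4.327 mV.
With V_in suppressed (replaced by a short), R_th = R1 ‖ R2 = (6.040 × 31.0)/(6.040 + 31.0) = 5.055 Ω.

V_th ≈ 4.33 mV, R_th ≈ 5.06 Ω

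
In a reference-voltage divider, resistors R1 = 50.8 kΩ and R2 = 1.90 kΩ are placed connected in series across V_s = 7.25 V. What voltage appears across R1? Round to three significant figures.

V ≈ 6.99 V

ΣR = 50.8 + 1.90 = 52.70 kΩ.
By the voltage-divider rule, V = 7.25 × 50.80/52.70 = 6.989 V.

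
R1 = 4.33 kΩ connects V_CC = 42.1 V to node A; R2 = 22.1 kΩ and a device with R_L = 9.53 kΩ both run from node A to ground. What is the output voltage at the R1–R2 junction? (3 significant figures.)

The load sits in parallel with R2, giving an effective lower resistance R2' = R2·R_L/(R2+R_L) = 6.659 kΩ.
Voltage divider with the loaded lower leg: V_out = 42.1 × 6.659/(4.33 + 6.659) = 42.1 × 0.6060 = 25.51 V.

V_out ≈ 25.5 V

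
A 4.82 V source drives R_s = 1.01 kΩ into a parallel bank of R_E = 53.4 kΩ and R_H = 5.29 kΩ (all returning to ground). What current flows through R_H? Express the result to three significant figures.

I ≈ 0.753 mA

Combine the parallel branches: R_p = (1/53.4 + 1/5.29)⁻¹ = 4.813 kΩ.
V_A by voltage divider: V_A = 4.82 × 4.813/(1.01 + 4.813) = 3.984 V.
I(R_H) = V_A / R_H = 3.984/5.29 = 0.7531 mA.
(Check via current divider: I_total = 0.8277 mA; share G_k/ΣG = 0.9099 → same result.)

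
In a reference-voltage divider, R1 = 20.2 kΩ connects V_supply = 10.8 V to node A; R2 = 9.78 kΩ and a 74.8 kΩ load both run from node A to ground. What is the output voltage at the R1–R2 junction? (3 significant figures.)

V_out ≈ 3.24 V

First combine the lower leg with the load: R2 ‖ R_L = 8.649 kΩ.
Now apply the divider: V_out = 10.8 × 0.2998 = 3.238 V.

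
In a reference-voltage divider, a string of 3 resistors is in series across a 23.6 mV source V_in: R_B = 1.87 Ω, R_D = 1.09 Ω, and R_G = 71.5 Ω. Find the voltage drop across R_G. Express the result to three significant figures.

ΣR = 1.87 + 1.09 + 71.5 = 74.46 Ω.
V = V_in · R/ΣR = 23.6 × 0.9602 = 22.66 mV.

V ≈ 22.7 mV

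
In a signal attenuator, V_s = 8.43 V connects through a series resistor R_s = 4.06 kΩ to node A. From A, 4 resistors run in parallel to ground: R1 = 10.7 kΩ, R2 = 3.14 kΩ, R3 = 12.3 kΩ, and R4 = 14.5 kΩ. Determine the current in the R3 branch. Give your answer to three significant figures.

Combine the parallel branches: R_p = (1/10.7 + 1/3.14 + 1/12.3 + 1/14.5)⁻¹ = 1.779 kΩ.
V_A = 8.43 × 1.779/5.839 = 2.568 V.
Branch current I = V_A/R3 = 2.568/12.3 = 0.2088 mA.

I ≈ 0.209 mA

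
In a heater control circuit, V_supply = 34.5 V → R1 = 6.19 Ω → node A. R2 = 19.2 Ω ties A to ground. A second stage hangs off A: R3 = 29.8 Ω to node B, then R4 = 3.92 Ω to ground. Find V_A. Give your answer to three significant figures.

V_A ≈ 22.9 V

Node A sees R2 in parallel with the series input of stage 2, R3 + R4 = 33.72 Ω.
R2 ‖ (R3+R4) = 12.23 Ω.
V_A = 34.5 × 12.23/(6.19 + 12.23) = 22.91 V.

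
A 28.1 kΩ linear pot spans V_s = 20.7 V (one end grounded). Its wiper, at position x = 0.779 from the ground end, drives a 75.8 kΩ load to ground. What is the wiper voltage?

V_out ≈ 15.2 V

Lower segment x·R_p = 21.89 kΩ; upper segment (1−x)·R_p = 6.210 kΩ.
Lower segment in parallel with the load: 21.89 ‖ 75.8 = 16.98 kΩ.
Loaded-divider output: V_out = 20.7 × 0.7323 = 15.16 V.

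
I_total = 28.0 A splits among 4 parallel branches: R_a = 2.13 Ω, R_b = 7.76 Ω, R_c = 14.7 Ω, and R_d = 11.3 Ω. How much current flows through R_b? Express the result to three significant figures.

Total conductance ΣG = 1/2.13 + 1/7.76 + 1/14.7 + 1/11.3 = 0.7549 (units of 1/Ω).
By the current-divider rule, I = I_total · G_k/ΣG = 28.0 × 0.1707 = 4.780 A.

I ≈ 4.78 A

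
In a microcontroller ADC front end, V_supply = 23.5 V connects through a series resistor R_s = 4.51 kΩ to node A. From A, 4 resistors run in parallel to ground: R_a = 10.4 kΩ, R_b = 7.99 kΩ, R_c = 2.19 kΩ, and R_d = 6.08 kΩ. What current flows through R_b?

Equivalent of the parallel group: R_p = 1.187 kΩ.
V_A by voltage divider: V_A = 23.5 × 1.187/(4.51 + 1.187) = 4.897 V.
Branch current I = V_A/R_b = 4.897/7.99 = 0.6128 mA.

I ≈ 0.613 mA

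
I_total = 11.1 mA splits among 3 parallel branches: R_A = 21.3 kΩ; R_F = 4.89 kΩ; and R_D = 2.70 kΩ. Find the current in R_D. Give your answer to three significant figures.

I ≈ 6.61 mA

ΣG = 1/21.3 + 1/4.89 + 1/2.70 = 0.6218.
Current divider: I(R_D) = I_total · G_k/ΣG = 11.1 × (0.3704/0.6218) = 11.1 × 0.5956 = 6.611 mA.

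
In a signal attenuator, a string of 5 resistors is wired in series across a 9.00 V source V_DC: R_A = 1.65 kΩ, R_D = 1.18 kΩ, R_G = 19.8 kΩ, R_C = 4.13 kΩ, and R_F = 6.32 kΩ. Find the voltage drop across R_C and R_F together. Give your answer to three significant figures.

Total series resistance ΣR = 1.65 + 1.18 + 19.8 + 4.13 + 6.32 = 33.08 kΩ.
R_{R_C..R_F} = 4.13 + 6.32 = 10.45 kΩ.
V = V_DC · R/ΣR = 9.00 × 0.3159 = 2.843 V.

V ≈ 2.84 V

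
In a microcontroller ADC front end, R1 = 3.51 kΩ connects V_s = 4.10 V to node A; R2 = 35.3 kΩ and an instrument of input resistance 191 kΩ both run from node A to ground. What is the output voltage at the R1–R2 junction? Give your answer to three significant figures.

The load sits in parallel with R2, giving an effective lower resistance R2' = R2·R_L/(R2+R_L) = 29.79 kΩ.
Voltage divider with the loaded lower leg: V_out = 4.10 × 29.79/(3.51 + 29.79) = 4.10 × 0.8946 = 3.668 V.

V_out ≈ 3.67 V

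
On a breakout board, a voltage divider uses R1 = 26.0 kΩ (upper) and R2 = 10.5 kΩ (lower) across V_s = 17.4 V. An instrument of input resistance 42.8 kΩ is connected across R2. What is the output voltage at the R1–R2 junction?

V_out ≈ 4.26 V

First combine the lower leg with the load: R2 ‖ R_L = 8.432 kΩ.
Now apply the divider: V_out = 17.4 × 0.2449 = 4.261 V.
(Unloaded it would be 5.01 V; the load pulls it down.)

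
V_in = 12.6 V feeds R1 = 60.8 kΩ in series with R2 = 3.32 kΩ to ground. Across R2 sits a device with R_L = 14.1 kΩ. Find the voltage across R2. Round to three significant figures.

First combine the lower leg with the load: R2 ‖ R_L = 2.687 kΩ.
Now apply the divider: V_out = 12.6 × 0.04233 = 0.5333 V.
(Unloaded it would be 0.652 V; the load pulls it down.)

V_out ≈ 0.533 V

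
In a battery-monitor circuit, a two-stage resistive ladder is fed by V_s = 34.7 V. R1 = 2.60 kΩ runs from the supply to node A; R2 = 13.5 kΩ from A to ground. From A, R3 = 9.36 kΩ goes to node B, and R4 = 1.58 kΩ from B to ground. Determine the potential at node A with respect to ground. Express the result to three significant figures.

V_A ≈ 24.3 V

Node A sees R2 in parallel with the series input of stage 2, R3 + R4 = 10.94 kΩ.
R2 ‖ (R3+R4) = 6.043 kΩ.
First divider: V_A = V_s · 6.043/(2.60 + 6.043) = 24.26 V.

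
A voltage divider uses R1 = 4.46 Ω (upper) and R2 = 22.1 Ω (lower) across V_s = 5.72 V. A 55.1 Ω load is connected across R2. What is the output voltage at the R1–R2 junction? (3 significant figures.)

First combine the lower leg with the load: R2 ‖ R_L = 15.77 Ω.
Now apply the divider: V_out = 5.72 × 0.7796 = 4.459 V.
(Unloaded it would be 4.76 V; the load pulls it down.)

V_out ≈ 4.46 V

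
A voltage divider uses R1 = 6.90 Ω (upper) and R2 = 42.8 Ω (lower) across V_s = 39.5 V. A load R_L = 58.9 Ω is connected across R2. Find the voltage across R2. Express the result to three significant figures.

R2 ‖ R_L = (42.8 × 58.9)/(42.8 + 58.9) = 24.79 Ω.
Voltage divider with the loaded lower leg: V_out = 39.5 × 24.79/(6.90 + 24.79) = 39.5 × 0.7823 = 30.90 V.
(Unloaded it would be 34.0 V; the load pulls it down.)

V_out ≈ 30.9 V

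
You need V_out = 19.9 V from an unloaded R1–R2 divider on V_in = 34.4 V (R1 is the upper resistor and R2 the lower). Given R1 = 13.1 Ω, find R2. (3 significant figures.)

R2 ≈ 18.0 Ω

The divider ratio is R2/(R1+R2) = 19.9/34.4 = 0.5785.
So R2 = R1 · V_out/(V_in − V_out) = 13.1 × 19.9/(34.4 − 19.9) = 13.1 × 1.372 = 17.98 Ω.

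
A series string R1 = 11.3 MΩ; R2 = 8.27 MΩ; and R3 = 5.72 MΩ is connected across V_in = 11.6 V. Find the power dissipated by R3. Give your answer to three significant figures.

ΣR = 25.29 MΩ → I = 11.6/25.29 = 0.4587 µA.
P(R3) = I²·R3 = (0.4587)² × 5.72 = 1.203 µW.

P ≈ 1.20 µW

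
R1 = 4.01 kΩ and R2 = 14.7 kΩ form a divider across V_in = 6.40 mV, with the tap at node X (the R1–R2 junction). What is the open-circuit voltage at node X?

V_th is the unloaded tap voltage: V_in · R2/(R1+R2) = 6.40 × 0.7857 = 5.028 mV.

V_th ≈ 5.03 mV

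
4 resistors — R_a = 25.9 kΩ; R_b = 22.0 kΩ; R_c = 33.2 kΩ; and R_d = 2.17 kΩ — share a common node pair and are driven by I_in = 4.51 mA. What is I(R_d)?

I ≈ 3.61 mA

Conductances: ΣG = 1/25.9 + 1/22.0 + 1/33.2 + 1/2.17 = 0.5750 (1/kΩ).
Current divider: I(R_d) = I_in · G_k/ΣG = 4.51 × (0.4608/0.5750) = 4.51 × 0.8014 = 3.614 mA.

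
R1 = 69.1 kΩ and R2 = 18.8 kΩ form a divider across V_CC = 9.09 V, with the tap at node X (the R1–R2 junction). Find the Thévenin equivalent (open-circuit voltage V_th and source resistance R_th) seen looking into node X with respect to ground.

V_th ≈ 1.94 V, R_th ≈ 14.8 kΩ

Open-circuit (no load on X): V_th = V_CC · R2/(R1 + R2) = 9.09 × 18.8/(69.10 + 18.8) = 1.944 V.
Looking into X with the source shorted: R_th = R1·R2/(R1+R2) = 69.10 × 18.8/87.90 = 14.78 kΩ.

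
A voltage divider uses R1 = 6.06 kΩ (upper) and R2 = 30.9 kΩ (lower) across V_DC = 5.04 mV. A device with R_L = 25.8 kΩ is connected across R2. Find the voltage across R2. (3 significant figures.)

R2 ‖ R_L = (30.9 × 25.8)/(30.9 + 25.8) = 14.06 kΩ.
Then V_out = V_DC · R2'/(R1 + R2') = 5.04 × 14.06/20.12 = 3.522 mV.
(Unloaded it would be 4.21 mV; the load pulls it down.)

V_out ≈ 3.52 mV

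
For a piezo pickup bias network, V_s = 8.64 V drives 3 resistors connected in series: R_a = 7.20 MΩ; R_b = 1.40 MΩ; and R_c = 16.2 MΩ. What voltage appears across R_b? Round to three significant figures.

V ≈ 0.488 V

Total series resistance ΣR = 7.20 + 1.40 + 16.2 = 24.80 MΩ.
Voltage divider: V = V_s · (1.400 / 24.80) = 8.64 × 0.05645 = 0.4877 V.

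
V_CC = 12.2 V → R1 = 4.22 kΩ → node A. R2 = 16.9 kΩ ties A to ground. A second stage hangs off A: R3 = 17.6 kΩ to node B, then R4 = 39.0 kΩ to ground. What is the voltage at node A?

Looking into the second stage from A: R3 + R4 = 56.60 kΩ appears in parallel with R2.
R2 ‖ (R3+R4) = 13.01 kΩ.
First divider: V_A = V_CC · 13.01/(4.22 + 13.01) = 9.213 V.

V_A ≈ 9.21 V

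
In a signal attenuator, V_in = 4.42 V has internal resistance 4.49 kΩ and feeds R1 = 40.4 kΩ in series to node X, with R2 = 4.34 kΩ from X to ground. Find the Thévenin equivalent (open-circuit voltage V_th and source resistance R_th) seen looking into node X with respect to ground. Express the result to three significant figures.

V_th ≈ 0.390 V, R_th ≈ 3.96 kΩ

R1' = 4.49 + 40.4 = 44.89 kΩ (source resistance + R1).
V_th is the unloaded tap voltage: V_in · R2/(R1'+R2) = 4.42 × 0.08816 = 0.3897 V.
Looking into X with the source shorted: R_th = R1'·R2/(R1'+R2) = 44.89 × 4.34/49.23 = 3.957 kΩ.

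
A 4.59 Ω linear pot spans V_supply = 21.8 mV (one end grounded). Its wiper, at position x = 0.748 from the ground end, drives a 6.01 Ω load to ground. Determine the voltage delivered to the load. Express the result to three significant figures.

V_out ≈ 14.3 mV

The pot divides into 1.157 Ω above the wiper and 3.433 Ω below.
(x·R_p) ‖ R_L = 2.185 Ω.
V_out = 21.8 × 2.185/(1.157 + 2.185) = 14.25 mV.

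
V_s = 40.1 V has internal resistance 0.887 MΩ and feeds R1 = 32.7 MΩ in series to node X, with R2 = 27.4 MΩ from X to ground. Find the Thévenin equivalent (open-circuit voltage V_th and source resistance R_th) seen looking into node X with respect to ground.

R1' = 0.887 + 32.7 = 33.59 MΩ (source resistance + R1).
V_th is the unloaded tap voltage: V_s · R2/(R1'+R2) = 40.1 × 0.4493 = 18.02 V.
Looking into X with the source shorted: R_th = R1'·R2/(R1'+R2) = 33.59 × 27.4/60.99 = 15.09 MΩ.

V_th ≈ 18.0 V, R_th ≈ 15.1 MΩ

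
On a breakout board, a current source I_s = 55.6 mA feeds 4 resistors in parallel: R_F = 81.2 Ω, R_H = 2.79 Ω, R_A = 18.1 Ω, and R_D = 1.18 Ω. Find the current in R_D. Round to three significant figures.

ΣG = 1/81.2 + 1/2.79 + 1/18.1 + 1/1.18 = 1.273.
R_D takes the fraction G_k/ΣG = 0.8475/1.273 = 0.6655, so I = 55.6 × 0.6655 = 37.00 mA.

I ≈ 37.0 mA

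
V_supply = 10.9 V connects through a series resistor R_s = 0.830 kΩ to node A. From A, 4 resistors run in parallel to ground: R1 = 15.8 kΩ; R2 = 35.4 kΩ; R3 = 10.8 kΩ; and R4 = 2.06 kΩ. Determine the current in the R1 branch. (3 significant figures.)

Parallel bank: R_p = 1/(1/15.8 + 1/35.4 + 1/10.8 + 1/2.06) = 1.493 kΩ.
Node voltage V_A = V_supply · R_p/(R_s + R_p) = 10.9 × 0.6428 = 7.006 V.
I(R1) = V_A / R1 = 7.006/15.8 = 0.4434 mA.
(Equivalently: I_total = 4.691 mA, then current-divider fraction G_k/ΣG = 0.09453.)

I ≈ 0.443 mA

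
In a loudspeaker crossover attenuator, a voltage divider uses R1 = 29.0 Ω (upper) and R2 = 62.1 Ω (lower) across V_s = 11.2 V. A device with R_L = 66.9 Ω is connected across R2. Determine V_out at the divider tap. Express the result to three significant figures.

R2 ‖ R_L = (62.1 × 66.9)/(62.1 + 66.9) = 32.21 Ω.
Voltage divider with the loaded lower leg: V_out = 11.2 × 32.21/(29.0 + 32.21) = 11.2 × 0.5262 = 5.893 V.

V_out ≈ 5.89 V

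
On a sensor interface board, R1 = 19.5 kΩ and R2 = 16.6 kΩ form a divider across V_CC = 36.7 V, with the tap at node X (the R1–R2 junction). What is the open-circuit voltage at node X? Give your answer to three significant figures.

With X open, the divider is unloaded: V_th = 36.7 × 16.6/36.10 = 16.88 V.

V_th ≈ 16.9 V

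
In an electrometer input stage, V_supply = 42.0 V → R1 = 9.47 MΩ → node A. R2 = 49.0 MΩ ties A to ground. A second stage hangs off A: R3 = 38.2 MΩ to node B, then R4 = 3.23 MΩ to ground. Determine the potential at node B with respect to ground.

The second stage (R3 + R4 = 41.43 MΩ) loads node A in parallel with R2.
Effective lower resistance at A: R2 ‖ 41.43 = 22.45 MΩ.
V_A = 42.0 × 22.45/(9.47 + 22.45) = 29.54 V.
Stage 2 is unloaded, so V_B = V_A · R4/(R3+R4) = 29.54 × 3.23/41.43 = 2.303 V.

V_B ≈ 2.30 V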